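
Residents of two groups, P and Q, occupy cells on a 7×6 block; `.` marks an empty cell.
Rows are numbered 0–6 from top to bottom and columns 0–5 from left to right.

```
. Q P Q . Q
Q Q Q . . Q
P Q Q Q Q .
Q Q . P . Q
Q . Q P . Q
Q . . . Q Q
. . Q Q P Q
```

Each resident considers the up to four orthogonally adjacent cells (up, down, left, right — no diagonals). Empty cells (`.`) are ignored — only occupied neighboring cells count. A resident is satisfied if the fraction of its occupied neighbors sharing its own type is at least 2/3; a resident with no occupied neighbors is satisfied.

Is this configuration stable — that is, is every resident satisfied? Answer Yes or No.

(0,1)Q 1/2 not
(0,2)P 0/3 not
(0,3)Q 0/1 not
(0,5)Q 1/1 satisfied
(1,0)Q 1/2 not
(1,1)Q 4/4 satisfied
(1,2)Q 2/3 satisfied
(1,5)Q 1/1 satisfied
(2,0)P 0/3 not
(2,1)Q 3/4 satisfied
(2,2)Q 3/3 satisfied
(2,3)Q 2/3 satisfied
(2,4)Q 1/1 satisfied
(3,0)Q 2/3 satisfied
(3,1)Q 2/2 satisfied
(3,3)P 1/2 not
(3,5)Q 1/1 satisfied
(4,0)Q 2/2 satisfied
(4,2)Q 0/1 not
(4,3)P 1/2 not
(4,5)Q 2/2 satisfied
(5,0)Q 1/1 satisfied
(5,4)Q 1/2 not
(5,5)Q 3/3 satisfied
(6,2)Q 1/1 satisfied
(6,3)Q 1/2 not
(6,4)P 0/3 not
(6,5)Q 1/2 not
For instance (0,1) has only 1/2 same-type neighbors, below 2/3.

No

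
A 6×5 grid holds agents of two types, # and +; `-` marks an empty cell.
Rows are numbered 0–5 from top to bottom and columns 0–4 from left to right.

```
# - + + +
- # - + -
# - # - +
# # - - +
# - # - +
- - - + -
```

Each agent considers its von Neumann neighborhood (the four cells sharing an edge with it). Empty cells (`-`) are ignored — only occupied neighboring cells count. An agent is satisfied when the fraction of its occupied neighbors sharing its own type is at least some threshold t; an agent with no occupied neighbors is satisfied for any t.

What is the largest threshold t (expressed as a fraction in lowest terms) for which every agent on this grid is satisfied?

1/1

(0,0)# — no occupied neighbors
(0,2)+ 1/1
(0,3)+ 3/3
(0,4)+ 1/1
(1,1)# — no occupied neighbors
(1,3)+ 1/1
(2,0)# 1/1
(2,2)# — no occupied neighbors
(2,4)+ 1/1
(3,0)# 3/3
(3,1)# 1/1
(3,4)+ 2/2
(4,0)# 1/1
(4,2)# — no occupied neighbors
(4,4)+ 1/1
(5,3)+ — no occupied neighbors
The smallest same-type fraction is 1/1 at (0,2), which reduces to 1/1. Any threshold above that leaves this agent unsatisfied.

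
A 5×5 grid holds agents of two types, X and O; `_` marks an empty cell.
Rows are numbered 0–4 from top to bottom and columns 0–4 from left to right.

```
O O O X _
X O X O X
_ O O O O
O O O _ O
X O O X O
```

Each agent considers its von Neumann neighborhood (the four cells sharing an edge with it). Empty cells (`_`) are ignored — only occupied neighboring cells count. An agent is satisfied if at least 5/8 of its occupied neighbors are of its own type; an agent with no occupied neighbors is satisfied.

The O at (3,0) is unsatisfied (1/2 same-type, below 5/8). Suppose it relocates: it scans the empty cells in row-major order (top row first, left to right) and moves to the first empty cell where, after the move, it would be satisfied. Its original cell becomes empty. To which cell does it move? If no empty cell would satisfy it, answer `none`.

(3,3)

Vacating (3,0). Empty cells in order:
  (0,4): 0/2 same-type → still unsatisfied.
  (2,0): 1/2 same-type → still unsatisfied.
  (3,3): 3/4 same-type → satisfied — stop here.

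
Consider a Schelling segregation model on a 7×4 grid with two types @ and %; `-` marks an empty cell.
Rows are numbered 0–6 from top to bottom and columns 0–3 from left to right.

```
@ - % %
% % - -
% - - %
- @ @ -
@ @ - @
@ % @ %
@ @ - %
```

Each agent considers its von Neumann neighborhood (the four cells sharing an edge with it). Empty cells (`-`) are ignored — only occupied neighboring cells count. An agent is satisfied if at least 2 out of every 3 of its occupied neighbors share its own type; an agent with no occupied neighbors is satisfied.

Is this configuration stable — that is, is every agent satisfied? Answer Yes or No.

No

(0,0)@ 0/1 not
(0,2)% 1/1 satisfied
(0,3)% 1/1 satisfied
(1,0)% 2/3 satisfied
(1,1)% 1/1 satisfied
(2,0)% 1/1 satisfied
(2,3)% 0/0 satisfied
(3,1)@ 2/2 satisfied
(3,2)@ 1/1 satisfied
(4,0)@ 2/2 satisfied
(4,1)@ 2/3 satisfied
(4,3)@ 0/1 not
(5,0)@ 2/3 satisfied
(5,1)% 0/4 not
(5,2)@ 0/2 not
(5,3)% 1/3 not
(6,0)@ 2/2 satisfied
(6,1)@ 1/2 not
(6,3)% 1/1 satisfied
For instance (0,0) has only 0/1 same-type neighbors, below 2/3.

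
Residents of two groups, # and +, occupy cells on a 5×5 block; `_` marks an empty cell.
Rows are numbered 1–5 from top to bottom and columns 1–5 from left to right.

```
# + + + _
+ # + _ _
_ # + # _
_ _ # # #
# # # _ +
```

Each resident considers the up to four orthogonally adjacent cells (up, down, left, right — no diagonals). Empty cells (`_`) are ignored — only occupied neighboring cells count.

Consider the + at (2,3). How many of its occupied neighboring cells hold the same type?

2

Occupied neighbors of (2,3): (1,3)=+, (3,3)=+, (2,2)=#.
Same type (+): 2 of 3.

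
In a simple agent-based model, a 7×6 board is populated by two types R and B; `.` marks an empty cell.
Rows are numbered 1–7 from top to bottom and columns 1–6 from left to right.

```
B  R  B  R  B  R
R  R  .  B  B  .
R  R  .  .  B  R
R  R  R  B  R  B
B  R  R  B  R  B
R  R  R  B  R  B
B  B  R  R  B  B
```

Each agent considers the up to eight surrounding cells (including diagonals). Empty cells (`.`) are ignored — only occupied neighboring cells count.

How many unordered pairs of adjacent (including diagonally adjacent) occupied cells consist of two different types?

52

Scan each occupied cell's neighbors to the right and below (and the two forward diagonals) so each pair is counted once.
From row 1: 11 unlike of 16 pairs (running 11/16).
From row 2: 1 unlike of 9 pairs (running 12/25).
From row 3: 3 unlike of 12 pairs (running 15/37).
From row 4: 11 unlike of 21 pairs (running 26/58).
From row 5: 12 unlike of 21 pairs (running 38/79).
From row 6: 12 unlike of 21 pairs (running 50/100).
From row 7: 2 unlike of 5 pairs (running 52/105).
Total adjacent occupied pairs: 105; unlike-type pairs: 52.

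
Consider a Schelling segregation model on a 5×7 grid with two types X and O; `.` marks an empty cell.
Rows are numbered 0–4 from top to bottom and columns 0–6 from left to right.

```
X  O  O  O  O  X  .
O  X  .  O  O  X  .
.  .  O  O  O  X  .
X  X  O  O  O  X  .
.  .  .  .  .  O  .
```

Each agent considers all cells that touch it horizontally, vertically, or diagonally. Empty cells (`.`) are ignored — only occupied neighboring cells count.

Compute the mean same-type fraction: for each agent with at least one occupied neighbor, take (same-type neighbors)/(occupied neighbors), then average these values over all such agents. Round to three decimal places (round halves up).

0.603

Row 0: (0,0)X 1/3 · (0,1)O 2/4 · (0,2)O 3/4 · (0,3)O 4/4 · (0,4)O 3/5 · (0,5)X 1/3
Row 1: (1,0)O 1/3 · (1,1)X 1/5 · (1,3)O 7/7 · (1,4)O 5/8 · (1,5)X 2/5
Row 2: (2,2)O 4/6 · (2,3)O 7/7 · (2,4)O 5/8 · (2,5)X 2/5
Row 3: (3,0)X 1/1 · (3,1)X 1/3 · (3,2)O 3/4 · (3,3)O 5/5 · (3,4)O 4/6 · (3,5)X 1/4
Row 4: (4,5)O 1/2
Sum over 22 agents: 1/3 + 2/4 + 3/4 + 4/4 + 3/5 + 1/3 + 1/3 + 1/5 + 7/7 + 5/8 + 2/5 + 4/6 + 7/7 + 5/8 + 2/5 + 1/1 + 1/3 + 3/4 + 5/5 + 4/6 + 1/4 + 1/2 = 199/15; mean = 199/15 ÷ 22 = 199/330 = 0.603030… → 0.603.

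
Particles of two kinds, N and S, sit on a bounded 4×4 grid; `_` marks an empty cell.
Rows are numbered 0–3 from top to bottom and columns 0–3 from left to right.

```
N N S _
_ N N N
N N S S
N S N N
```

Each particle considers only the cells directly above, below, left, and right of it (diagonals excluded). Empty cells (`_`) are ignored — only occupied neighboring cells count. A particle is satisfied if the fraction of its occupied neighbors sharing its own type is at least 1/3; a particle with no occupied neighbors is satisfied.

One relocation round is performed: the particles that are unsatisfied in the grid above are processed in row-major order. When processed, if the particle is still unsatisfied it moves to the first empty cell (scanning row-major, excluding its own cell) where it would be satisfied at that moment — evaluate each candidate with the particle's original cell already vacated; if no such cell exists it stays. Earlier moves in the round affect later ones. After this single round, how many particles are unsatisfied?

Initially unsatisfied (in order): (0,2), (2,2), (3,1).
  (0,2): no empty cell satisfies it; stays.
  (2,2) → (0,3).
  (3,1): no empty cell satisfies it; stays.
Resulting grid:
N N S S
_ N N N
N N _ S
N S N N
Unsatisfied now: (2,3), (3,1).

2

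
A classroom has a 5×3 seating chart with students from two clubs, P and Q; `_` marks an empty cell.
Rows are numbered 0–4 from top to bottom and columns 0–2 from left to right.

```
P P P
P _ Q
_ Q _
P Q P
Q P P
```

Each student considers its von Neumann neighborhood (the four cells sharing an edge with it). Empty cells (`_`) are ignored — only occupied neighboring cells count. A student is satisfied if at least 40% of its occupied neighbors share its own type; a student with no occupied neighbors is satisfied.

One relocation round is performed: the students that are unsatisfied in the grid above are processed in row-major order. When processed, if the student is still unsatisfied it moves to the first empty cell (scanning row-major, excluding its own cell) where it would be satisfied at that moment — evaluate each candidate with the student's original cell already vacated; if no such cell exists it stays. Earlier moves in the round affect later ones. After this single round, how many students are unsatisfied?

0

Initially unsatisfied (in order): (1,2), (3,0), (3,1), (4,0), (4,1).
  (1,2) → (2,2).
  (3,0) → (1,1).
  (3,1) → (2,0).
  (4,0) → (3,0).
  (4,1): now satisfied by earlier moves; stays.
Resulting grid:
P P P
P P _
Q Q Q
Q _ P
_ P P
All satisfied now.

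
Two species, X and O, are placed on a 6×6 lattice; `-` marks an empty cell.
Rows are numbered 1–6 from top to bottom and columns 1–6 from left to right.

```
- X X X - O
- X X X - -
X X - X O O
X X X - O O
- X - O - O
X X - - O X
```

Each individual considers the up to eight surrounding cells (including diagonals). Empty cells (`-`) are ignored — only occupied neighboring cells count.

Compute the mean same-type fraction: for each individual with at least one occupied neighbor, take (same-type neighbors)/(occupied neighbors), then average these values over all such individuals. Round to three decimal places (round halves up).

(1,2)X 3/3
(1,3)X 5/5
(1,4)X 3/3
(1,6)O — no occupied neighbors
(2,2)X 5/5
(2,3)X 7/7
(2,4)X 4/5
(3,1)X 4/4
(3,2)X 6/6
(3,4)X 3/5
(3,5)O 3/5
(3,6)O 3/3
(4,1)X 4/4
(4,2)X 5/5
(4,3)X 4/5
(4,5)O 5/6
(4,6)O 4/4
(5,2)X 5/5
(5,4)O 2/3
(5,6)O 3/4
(6,1)X 2/2
(6,2)X 2/2
(6,5)O 2/3
(6,6)X 0/2
Sum over 23 individuals: 3/3 + 5/5 + 3/3 + 5/5 + 7/7 + 4/5 + 4/4 + 6/6 + 3/5 + 3/5 + 3/3 + 4/4 + 5/5 + 4/5 + 5/6 + 4/4 + 5/5 + 2/3 + 3/4 + 2/2 + 2/2 + 2/3 + 0/2 = 1183/60; mean = 1183/60 ÷ 23 = 1183/1380 = 0.857246… → 0.857.

0.857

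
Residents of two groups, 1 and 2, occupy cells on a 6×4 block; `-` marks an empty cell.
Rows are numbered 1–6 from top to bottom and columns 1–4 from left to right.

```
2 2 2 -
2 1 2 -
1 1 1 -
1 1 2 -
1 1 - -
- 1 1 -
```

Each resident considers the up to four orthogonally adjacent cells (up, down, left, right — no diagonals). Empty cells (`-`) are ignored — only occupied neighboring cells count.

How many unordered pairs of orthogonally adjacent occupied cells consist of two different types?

7

Scan each occupied cell's neighbors to the right and below so each pair is counted once.
From row 1: 1 unlike of 5 pairs (running 1/5).
From row 2: 4 unlike of 5 pairs (running 5/10).
From row 3: 1 unlike of 5 pairs (running 6/15).
From row 4: 1 unlike of 4 pairs (running 7/19).
From row 5: 0 unlike of 2 pairs (running 7/21).
From row 6: 0 unlike of 1 pairs (running 7/22).
Total adjacent occupied pairs: 22; unlike-type pairs: 7.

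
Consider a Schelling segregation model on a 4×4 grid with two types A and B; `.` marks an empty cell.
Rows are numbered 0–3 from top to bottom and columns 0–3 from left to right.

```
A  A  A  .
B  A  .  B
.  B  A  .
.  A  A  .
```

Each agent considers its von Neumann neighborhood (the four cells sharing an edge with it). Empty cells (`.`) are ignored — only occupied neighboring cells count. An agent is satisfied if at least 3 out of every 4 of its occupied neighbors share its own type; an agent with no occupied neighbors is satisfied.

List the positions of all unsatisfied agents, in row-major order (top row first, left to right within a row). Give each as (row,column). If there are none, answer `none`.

(0,0), (1,0), (1,1), (2,1), (2,2), (3,1)

Row 0: (0,0)A 1/2 not · (0,1)A 3/3 satisfied · (0,2)A 1/1 satisfied
Row 1: (1,0)B 0/2 not · (1,1)A 1/3 not · (1,3)B 0/0 satisfied
Row 2: (2,1)B 0/3 not · (2,2)A 1/2 not
Row 3: (3,1)A 1/2 not · (3,2)A 2/2 satisfied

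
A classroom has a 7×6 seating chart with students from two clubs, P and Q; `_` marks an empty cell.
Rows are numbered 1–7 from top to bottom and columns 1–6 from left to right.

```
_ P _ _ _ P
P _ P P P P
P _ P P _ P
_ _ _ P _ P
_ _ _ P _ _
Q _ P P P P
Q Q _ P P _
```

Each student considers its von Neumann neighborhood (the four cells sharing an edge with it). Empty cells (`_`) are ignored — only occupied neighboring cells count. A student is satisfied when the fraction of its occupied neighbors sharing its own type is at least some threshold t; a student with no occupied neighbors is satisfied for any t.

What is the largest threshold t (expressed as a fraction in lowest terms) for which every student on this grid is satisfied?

(1,2)P — no occupied neighbors
(1,6)P 1/1
(2,1)P 1/1
(2,3)P 2/2
(2,4)P 3/3
(2,5)P 2/2
(2,6)P 3/3
(3,1)P 1/1
(3,3)P 2/2
(3,4)P 3/3
(3,6)P 2/2
(4,4)P 2/2
(4,6)P 1/1
(5,4)P 2/2
(6,1)Q 1/1
(6,3)P 1/1
(6,4)P 4/4
(6,5)P 3/3
(6,6)P 1/1
(7,1)Q 2/2
(7,2)Q 1/1
(7,4)P 2/2
(7,5)P 2/2
The smallest same-type fraction is 1/1 at (1,6), which reduces to 1/1. Any threshold above that leaves this student unsatisfied.

1/1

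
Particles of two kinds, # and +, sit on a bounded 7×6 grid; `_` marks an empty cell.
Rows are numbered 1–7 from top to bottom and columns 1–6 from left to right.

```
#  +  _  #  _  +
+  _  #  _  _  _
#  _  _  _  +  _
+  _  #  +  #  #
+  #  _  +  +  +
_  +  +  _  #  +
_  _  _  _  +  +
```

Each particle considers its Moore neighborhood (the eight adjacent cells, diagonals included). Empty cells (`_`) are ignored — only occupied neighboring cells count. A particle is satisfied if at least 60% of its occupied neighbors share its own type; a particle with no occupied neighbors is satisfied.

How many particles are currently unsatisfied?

(1,1)# 0/2 ✗
(1,2)+ 1/3 ✗
(1,4)# 1/1 ✓
(1,6)+ 0/0 ✓
(2,1)+ 1/3 ✗
(2,3)# 1/2 ✗
(3,1)# 0/2 ✗
(3,5)+ 1/3 ✗
(4,1)+ 1/3 ✗
(4,3)# 1/3 ✗
(4,4)+ 3/5 ✓
(4,5)# 1/6 ✗
(4,6)# 1/4 ✗
(5,1)+ 2/3 ✓
(5,2)# 1/5 ✗
(5,4)+ 3/6 ✗
(5,5)+ 4/7 ✗
(5,6)+ 2/5 ✗
(6,2)+ 2/3 ✓
(6,3)+ 2/3 ✓
(6,5)# 0/6 ✗
(6,6)+ 4/5 ✓
(7,5)+ 2/3 ✓
(7,6)+ 2/3 ✓
Unsatisfied: (1,1), (1,2), (2,1), (2,3), (3,1), (3,5), (4,1), (4,3), (4,5), (4,6), (5,2), (5,4), (5,5), (5,6), (6,5) — 15 in total.

15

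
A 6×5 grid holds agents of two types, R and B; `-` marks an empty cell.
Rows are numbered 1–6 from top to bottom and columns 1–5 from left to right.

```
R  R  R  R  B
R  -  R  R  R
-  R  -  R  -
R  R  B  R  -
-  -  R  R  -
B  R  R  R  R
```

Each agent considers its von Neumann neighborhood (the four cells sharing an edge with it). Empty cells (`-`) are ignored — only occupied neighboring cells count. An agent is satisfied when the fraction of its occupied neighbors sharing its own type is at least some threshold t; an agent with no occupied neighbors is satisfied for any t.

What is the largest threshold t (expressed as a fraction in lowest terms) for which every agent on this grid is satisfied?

0/1

Row 1: (1,1)R 2/2 · (1,2)R 2/2 · (1,3)R 3/3 · (1,4)R 2/3 · (1,5)B 0/2
Row 2: (2,1)R 1/1 · (2,3)R 2/2 · (2,4)R 4/4 · (2,5)R 1/2
Row 3: (3,2)R 1/1 · (3,4)R 2/2
Row 4: (4,1)R 1/1 · (4,2)R 2/3 · (4,3)B 0/3 · (4,4)R 2/3
Row 5: (5,3)R 2/3 · (5,4)R 3/3
Row 6: (6,1)B 0/1 · (6,2)R 1/2 · (6,3)R 3/3 · (6,4)R 3/3 · (6,5)R 1/1
The smallest same-type fraction is 0/2 at (1,5), which reduces to 0/1. Any threshold above that leaves this agent unsatisfied.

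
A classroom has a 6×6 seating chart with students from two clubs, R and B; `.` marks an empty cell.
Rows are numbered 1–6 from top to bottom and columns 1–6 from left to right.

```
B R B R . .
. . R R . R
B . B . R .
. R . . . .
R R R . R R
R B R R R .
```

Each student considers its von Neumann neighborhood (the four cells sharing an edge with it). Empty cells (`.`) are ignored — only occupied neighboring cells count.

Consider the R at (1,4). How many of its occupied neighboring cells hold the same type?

Occupied neighbors of (1,4): (2,4)=R, (1,3)=B.
Same type (R): 1 of 2.

1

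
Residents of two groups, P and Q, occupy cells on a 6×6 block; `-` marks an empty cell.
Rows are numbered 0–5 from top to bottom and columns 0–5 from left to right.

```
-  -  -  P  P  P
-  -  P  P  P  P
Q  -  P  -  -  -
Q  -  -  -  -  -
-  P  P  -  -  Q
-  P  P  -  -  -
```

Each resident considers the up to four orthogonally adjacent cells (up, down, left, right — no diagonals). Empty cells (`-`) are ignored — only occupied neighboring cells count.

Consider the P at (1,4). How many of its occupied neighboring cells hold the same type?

Occupied neighbors of (1,4): (0,4)=P, (1,3)=P, (1,5)=P.
Same type (P): 3 of 3.

3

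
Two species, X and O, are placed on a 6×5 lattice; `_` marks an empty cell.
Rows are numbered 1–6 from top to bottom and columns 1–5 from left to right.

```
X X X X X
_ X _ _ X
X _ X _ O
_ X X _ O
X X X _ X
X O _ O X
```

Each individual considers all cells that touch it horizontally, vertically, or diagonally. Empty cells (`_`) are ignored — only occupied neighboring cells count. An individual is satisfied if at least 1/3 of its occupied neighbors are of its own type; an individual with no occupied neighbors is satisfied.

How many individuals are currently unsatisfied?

2

Row 1: (1,1)X 2/2 ok · (1,2)X 3/3 ok · (1,3)X 3/3 ok · (1,4)X 3/3 ok · (1,5)X 2/2 ok
Row 2: (2,2)X 5/5 ok · (2,5)X 2/3 ok
Row 3: (3,1)X 2/2 ok · (3,3)X 3/3 ok · (3,5)O 1/2 ok
Row 4: (4,2)X 6/6 ok · (4,3)X 4/4 ok · (4,5)O 1/2 ok
Row 5: (5,1)X 3/4 ok · (5,2)X 5/6 ok · (5,3)X 3/5 ok · (5,5)X 1/3 ok
Row 6: (6,1)X 2/3 ok · (6,2)O 0/4 unhappy · (6,4)O 0/3 unhappy · (6,5)X 1/2 ok
Unsatisfied: (6,2), (6,4) — 2 in total.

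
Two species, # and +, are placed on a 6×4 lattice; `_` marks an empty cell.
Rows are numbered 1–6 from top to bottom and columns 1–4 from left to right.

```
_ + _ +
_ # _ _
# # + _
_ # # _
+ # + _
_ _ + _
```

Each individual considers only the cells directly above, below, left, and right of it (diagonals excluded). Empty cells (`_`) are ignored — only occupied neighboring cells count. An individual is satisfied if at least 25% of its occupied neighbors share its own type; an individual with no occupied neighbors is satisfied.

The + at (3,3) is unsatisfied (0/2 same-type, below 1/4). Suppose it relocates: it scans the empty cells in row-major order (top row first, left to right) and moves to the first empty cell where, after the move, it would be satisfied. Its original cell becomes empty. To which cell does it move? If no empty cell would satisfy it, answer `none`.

Vacating (3,3). Empty cells in order:
  (1,1): 1/1 same-type → satisfied — stop here.

(1,1)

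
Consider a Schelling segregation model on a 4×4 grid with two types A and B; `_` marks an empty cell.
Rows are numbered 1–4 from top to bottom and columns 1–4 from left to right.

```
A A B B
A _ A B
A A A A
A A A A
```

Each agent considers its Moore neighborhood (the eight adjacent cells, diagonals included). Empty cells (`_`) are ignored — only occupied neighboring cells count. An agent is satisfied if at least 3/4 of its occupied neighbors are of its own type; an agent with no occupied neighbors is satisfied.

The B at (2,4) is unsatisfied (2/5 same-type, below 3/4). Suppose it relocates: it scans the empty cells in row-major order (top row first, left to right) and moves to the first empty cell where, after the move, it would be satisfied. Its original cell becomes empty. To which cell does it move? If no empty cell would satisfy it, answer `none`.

Vacating (2,4). Empty cells in order:
  (2,2): 1/8 same-type → still unsatisfied.

none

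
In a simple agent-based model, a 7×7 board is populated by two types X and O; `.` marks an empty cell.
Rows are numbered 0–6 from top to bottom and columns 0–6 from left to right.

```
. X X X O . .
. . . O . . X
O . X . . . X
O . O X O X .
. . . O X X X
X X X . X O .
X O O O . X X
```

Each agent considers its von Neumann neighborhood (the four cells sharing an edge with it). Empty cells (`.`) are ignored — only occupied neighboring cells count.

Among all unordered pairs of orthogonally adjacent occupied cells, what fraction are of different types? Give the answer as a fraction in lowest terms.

Scan each occupied cell's neighbors to the right and below so each pair is counted once.
From row 0: 2 unlike of 4 pairs (running 2/4).
From row 1: 0 unlike of 1 pairs (running 2/5).
From row 2: 1 unlike of 2 pairs (running 3/7).
From row 3: 5 unlike of 6 pairs (running 8/13).
From row 4: 2 unlike of 5 pairs (running 10/18).
From row 5: 4 unlike of 7 pairs (running 14/25).
From row 6: 1 unlike of 4 pairs (running 15/29).
Total adjacent occupied pairs: 29; unlike-type pairs: 15.
15/29 is already in lowest terms.

15/29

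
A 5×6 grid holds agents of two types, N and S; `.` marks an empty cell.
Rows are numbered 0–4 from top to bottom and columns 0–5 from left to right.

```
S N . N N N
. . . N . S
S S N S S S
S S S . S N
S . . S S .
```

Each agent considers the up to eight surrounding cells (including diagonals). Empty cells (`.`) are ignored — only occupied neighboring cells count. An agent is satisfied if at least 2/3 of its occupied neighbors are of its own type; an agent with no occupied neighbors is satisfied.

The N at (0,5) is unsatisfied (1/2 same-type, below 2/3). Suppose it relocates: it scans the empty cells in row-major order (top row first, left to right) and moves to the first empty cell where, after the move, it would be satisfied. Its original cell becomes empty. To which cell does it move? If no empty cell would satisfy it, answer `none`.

(0,2)

Vacating (0,5). Empty cells in order:
  (0,2): 3/3 same-type → satisfied — stop here.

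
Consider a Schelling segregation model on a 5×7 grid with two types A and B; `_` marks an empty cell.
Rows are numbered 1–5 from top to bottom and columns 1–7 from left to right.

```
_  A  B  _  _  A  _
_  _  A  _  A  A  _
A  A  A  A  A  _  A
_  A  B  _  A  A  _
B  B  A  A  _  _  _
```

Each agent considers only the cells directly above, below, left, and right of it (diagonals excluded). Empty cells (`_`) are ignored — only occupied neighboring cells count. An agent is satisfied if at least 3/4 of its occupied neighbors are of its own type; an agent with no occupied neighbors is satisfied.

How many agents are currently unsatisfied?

(1,2)A 0/1 ✗
(1,3)B 0/2 ✗
(1,6)A 1/1 ✓
(2,3)A 1/2 ✗
(2,5)A 2/2 ✓
(2,6)A 2/2 ✓
(3,1)A 1/1 ✓
(3,2)A 3/3 ✓
(3,3)A 3/4 ✓
(3,4)A 2/2 ✓
(3,5)A 3/3 ✓
(3,7)A 0/0 ✓
(4,2)A 1/3 ✗
(4,3)B 0/3 ✗
(4,5)A 2/2 ✓
(4,6)A 1/1 ✓
(5,1)B 1/1 ✓
(5,2)B 1/3 ✗
(5,3)A 1/3 ✗
(5,4)A 1/1 ✓
Unsatisfied: (1,2), (1,3), (2,3), (4,2), (4,3), (5,2), (5,3) — 7 in total.

7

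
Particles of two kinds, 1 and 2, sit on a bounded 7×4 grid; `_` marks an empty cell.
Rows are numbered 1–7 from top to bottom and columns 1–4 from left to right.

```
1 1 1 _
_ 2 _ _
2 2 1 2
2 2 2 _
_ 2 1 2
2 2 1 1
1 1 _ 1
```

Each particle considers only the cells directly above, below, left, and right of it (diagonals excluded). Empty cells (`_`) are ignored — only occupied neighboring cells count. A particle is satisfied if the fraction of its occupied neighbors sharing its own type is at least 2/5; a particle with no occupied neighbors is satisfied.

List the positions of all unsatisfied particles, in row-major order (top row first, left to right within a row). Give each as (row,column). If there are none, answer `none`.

(3,3), (3,4), (4,3), (5,3), (5,4)

(1,1)1 1/1 ✓
(1,2)1 2/3 ✓
(1,3)1 1/1 ✓
(2,2)2 1/2 ✓
(3,1)2 2/2 ✓
(3,2)2 3/4 ✓
(3,3)1 0/3 ✗
(3,4)2 0/1 ✗
(4,1)2 2/2 ✓
(4,2)2 4/4 ✓
(4,3)2 1/3 ✗
(5,2)2 2/3 ✓
(5,3)1 1/4 ✗
(5,4)2 0/2 ✗
(6,1)2 1/2 ✓
(6,2)2 2/4 ✓
(6,3)1 2/3 ✓
(6,4)1 2/3 ✓
(7,1)1 1/2 ✓
(7,2)1 1/2 ✓
(7,4)1 1/1 ✓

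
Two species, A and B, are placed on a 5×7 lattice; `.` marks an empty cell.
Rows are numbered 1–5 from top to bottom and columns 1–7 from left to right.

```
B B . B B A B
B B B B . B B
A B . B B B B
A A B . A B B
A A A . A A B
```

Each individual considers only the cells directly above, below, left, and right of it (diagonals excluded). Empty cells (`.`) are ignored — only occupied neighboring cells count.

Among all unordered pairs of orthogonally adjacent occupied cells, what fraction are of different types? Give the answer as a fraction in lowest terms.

Scan each occupied cell's neighbors to the right and below so each pair is counted once.
Row 1: B(1,1)–B(1,2)= B(1,1)–B(2,1)= B(1,2)–B(2,2)= B(1,4)–B(1,5)= B(1,4)–B(2,4)= B(1,5)–A(1,6)≠ A(1,6)–B(1,7)≠ A(1,6)–B(2,6)≠ B(1,7)–B(2,7)=  → 3/9 unlike.
Row 2: B(2,1)–B(2,2)= B(2,1)–A(3,1)≠ B(2,2)–B(2,3)= B(2,2)–B(3,2)= B(2,3)–B(2,4)= B(2,4)–B(3,4)= B(2,6)–B(2,7)= B(2,6)–B(3,6)= B(2,7)–B(3,7)=  → 1/9 unlike.
Row 3: A(3,1)–B(3,2)≠ A(3,1)–A(4,1)= B(3,2)–A(4,2)≠ B(3,4)–B(3,5)= B(3,5)–B(3,6)= B(3,5)–A(4,5)≠ B(3,6)–B(3,7)= B(3,6)–B(4,6)= B(3,7)–B(4,7)=  → 3/9 unlike.
Row 4: A(4,1)–A(4,2)= A(4,1)–A(5,1)= A(4,2)–B(4,3)≠ A(4,2)–A(5,2)= B(4,3)–A(5,3)≠ A(4,5)–B(4,6)≠ A(4,5)–A(5,5)= B(4,6)–B(4,7)= B(4,6)–A(5,6)≠ B(4,7)–B(5,7)=  → 4/10 unlike.
Row 5: A(5,1)–A(5,2)= A(5,2)–A(5,3)= A(5,5)–A(5,6)= A(5,6)–B(5,7)≠  → 1/4 unlike.
Total adjacent occupied pairs: 41; unlike-type pairs: 12.
12/41 is already in lowest terms.

12/41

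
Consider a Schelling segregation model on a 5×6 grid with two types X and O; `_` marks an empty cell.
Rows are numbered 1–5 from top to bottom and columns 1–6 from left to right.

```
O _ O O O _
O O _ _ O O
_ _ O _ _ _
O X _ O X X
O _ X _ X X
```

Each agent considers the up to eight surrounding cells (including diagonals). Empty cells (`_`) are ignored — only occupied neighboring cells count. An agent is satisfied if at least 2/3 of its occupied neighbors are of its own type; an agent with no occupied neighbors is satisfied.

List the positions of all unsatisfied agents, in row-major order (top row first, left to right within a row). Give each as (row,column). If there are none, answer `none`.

(4,1), (4,2), (4,4), (5,1), (5,3)

Row 1: (1,1)O 2/2 ✓ · (1,3)O 2/2 ✓ · (1,4)O 3/3 ✓ · (1,5)O 3/3 ✓
Row 2: (2,1)O 2/2 ✓ · (2,2)O 4/4 ✓ · (2,5)O 3/3 ✓ · (2,6)O 2/2 ✓
Row 3: (3,3)O 2/3 ✓
Row 4: (4,1)O 1/2 ✗ · (4,2)X 1/4 ✗ · (4,4)O 1/4 ✗ · (4,5)X 3/4 ✓ · (4,6)X 3/3 ✓
Row 5: (5,1)O 1/2 ✗ · (5,3)X 1/2 ✗ · (5,5)X 3/4 ✓ · (5,6)X 3/3 ✓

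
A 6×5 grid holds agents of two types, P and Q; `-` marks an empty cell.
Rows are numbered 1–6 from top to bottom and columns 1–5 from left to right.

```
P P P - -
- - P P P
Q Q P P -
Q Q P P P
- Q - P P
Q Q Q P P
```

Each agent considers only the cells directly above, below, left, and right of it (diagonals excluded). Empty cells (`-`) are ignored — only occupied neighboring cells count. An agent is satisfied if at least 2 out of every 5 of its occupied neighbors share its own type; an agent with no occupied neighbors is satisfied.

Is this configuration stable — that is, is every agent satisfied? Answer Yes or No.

Yes

Row 1: (1,1)P 1/1 ok · (1,2)P 2/2 ok · (1,3)P 2/2 ok
Row 2: (2,3)P 3/3 ok · (2,4)P 3/3 ok · (2,5)P 1/1 ok
Row 3: (3,1)Q 2/2 ok · (3,2)Q 2/3 ok · (3,3)P 3/4 ok · (3,4)P 3/3 ok
Row 4: (4,1)Q 2/2 ok · (4,2)Q 3/4 ok · (4,3)P 2/3 ok · (4,4)P 4/4 ok · (4,5)P 2/2 ok
Row 5: (5,2)Q 2/2 ok · (5,4)P 3/3 ok · (5,5)P 3/3 ok
Row 6: (6,1)Q 1/1 ok · (6,2)Q 3/3 ok · (6,3)Q 1/2 ok · (6,4)P 2/3 ok · (6,5)P 2/2 ok
All meet the threshold, so the configuration is stable.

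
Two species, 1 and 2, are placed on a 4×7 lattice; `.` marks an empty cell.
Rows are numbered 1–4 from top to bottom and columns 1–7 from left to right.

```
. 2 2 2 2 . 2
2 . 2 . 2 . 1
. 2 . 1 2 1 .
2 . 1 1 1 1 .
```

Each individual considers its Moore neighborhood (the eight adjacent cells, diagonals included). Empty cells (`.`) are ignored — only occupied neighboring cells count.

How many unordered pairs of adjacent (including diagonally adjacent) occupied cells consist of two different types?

10

Scan each occupied cell's neighbors to the right and below (and the two forward diagonals) so each pair is counted once.
Row 1: 2(1,2)–2(1,3)= 2(1,2)–2(2,3)= 2(1,2)–2(2,1)= 2(1,3)–2(1,4)= 2(1,3)–2(2,3)= 2(1,4)–2(1,5)= 2(1,4)–2(2,5)= 2(1,4)–2(2,3)= 2(1,5)–2(2,5)= 2(1,7)–1(2,7)≠  → 1/10 unlike.
Row 2: 2(2,1)–2(3,2)= 2(2,3)–1(3,4)≠ 2(2,3)–2(3,2)= 2(2,5)–2(3,5)= 2(2,5)–1(3,6)≠ 2(2,5)–1(3,4)≠ 1(2,7)–1(3,6)=  → 3/7 unlike.
Row 3: 2(3,2)–1(4,3)≠ 2(3,2)–2(4,1)= 1(3,4)–2(3,5)≠ 1(3,4)–1(4,4)= 1(3,4)–1(4,5)= 1(3,4)–1(4,3)= 2(3,5)–1(3,6)≠ 2(3,5)–1(4,5)≠ 2(3,5)–1(4,6)≠ 2(3,5)–1(4,4)≠ 1(3,6)–1(4,6)= 1(3,6)–1(4,5)=  → 6/12 unlike.
Row 4: 1(4,3)–1(4,4)= 1(4,4)–1(4,5)= 1(4,5)–1(4,6)=  → 0/3 unlike.
Total adjacent occupied pairs: 32; unlike-type pairs: 10.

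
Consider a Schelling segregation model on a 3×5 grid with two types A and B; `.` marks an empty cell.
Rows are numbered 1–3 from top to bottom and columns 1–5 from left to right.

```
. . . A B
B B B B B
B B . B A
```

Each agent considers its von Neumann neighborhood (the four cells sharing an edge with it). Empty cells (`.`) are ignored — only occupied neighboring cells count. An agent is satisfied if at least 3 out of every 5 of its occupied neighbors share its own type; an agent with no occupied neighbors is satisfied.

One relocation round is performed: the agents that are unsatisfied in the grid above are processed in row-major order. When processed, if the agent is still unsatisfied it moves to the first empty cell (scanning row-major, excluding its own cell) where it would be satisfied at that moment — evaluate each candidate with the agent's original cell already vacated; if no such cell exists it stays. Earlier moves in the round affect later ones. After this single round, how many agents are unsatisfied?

Initially unsatisfied (in order): (1,4), (1,5), (3,4), (3,5).
  (1,4): no empty cell satisfies it; stays.
  (1,5) → (1,1).
  (3,4) → (1,2).
  (3,5): no empty cell satisfies it; stays.
Resulting grid:
B B . A .
B B B B B
B B . . A
Unsatisfied now: (1,4), (2,5), (3,5).

3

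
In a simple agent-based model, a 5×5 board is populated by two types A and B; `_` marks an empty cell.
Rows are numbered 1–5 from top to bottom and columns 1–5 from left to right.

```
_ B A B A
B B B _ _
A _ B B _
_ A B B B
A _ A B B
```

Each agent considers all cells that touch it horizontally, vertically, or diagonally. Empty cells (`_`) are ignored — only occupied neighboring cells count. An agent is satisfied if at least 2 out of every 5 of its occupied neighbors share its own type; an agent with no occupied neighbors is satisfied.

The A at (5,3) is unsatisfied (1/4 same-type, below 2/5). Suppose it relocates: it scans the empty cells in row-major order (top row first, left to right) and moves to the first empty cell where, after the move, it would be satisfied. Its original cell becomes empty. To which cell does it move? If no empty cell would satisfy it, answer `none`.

(4,1)

Vacating (5,3). Empty cells in order:
  (1,1): 0/3 same-type → still unsatisfied.
  (2,4): 2/6 same-type → still unsatisfied.
  (2,5): 1/3 same-type → still unsatisfied.
  (3,2): 2/7 same-type → still unsatisfied.
  (3,5): 0/3 same-type → still unsatisfied.
  (4,1): 3/3 same-type → satisfied — stop here.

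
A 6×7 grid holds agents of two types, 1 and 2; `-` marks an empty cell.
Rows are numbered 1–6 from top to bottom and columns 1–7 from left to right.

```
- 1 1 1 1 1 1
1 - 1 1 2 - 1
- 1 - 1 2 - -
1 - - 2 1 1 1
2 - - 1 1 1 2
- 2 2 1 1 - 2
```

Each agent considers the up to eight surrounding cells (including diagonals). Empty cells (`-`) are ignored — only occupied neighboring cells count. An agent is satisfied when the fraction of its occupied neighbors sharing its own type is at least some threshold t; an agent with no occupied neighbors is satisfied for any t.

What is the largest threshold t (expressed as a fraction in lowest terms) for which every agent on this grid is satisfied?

1/6

Row 1: (1,2)1 3/3 · (1,3)1 4/4 · (1,4)1 4/5 · (1,5)1 3/4 · (1,6)1 3/4 · (1,7)1 2/2
Row 2: (2,1)1 2/2 · (2,3)1 6/6 · (2,4)1 5/7 · (2,5)2 1/6 · (2,7)1 2/2
Row 3: (3,2)1 3/3 · (3,4)1 3/6 · (3,5)2 2/6
Row 4: (4,1)1 1/2 · (4,4)2 1/5 · (4,5)1 5/7 · (4,6)1 4/6 · (4,7)1 2/3
Row 5: (5,1)2 1/2 · (5,4)1 4/6 · (5,5)1 6/7 · (5,6)1 5/7 · (5,7)2 1/4
Row 6: (6,2)2 2/2 · (6,3)2 1/3 · (6,4)1 3/4 · (6,5)1 4/4 · (6,7)2 1/2
The smallest same-type fraction is 1/6 at (2,5), which reduces to 1/6. Any threshold above that leaves this agent unsatisfied.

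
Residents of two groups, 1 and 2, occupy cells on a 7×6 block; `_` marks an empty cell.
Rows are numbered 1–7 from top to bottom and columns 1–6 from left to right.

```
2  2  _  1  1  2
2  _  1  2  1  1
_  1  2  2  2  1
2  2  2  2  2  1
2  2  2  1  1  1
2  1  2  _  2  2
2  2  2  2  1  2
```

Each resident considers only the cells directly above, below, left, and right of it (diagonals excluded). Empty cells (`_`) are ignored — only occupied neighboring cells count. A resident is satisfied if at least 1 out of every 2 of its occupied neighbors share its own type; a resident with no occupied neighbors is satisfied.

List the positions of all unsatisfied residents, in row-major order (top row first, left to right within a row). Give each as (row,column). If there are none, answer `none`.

(1,6), (2,3), (2,4), (3,2), (5,4), (6,2), (6,5), (7,5)

Row 1: (1,1)2 2/2 satisfied · (1,2)2 1/1 satisfied · (1,4)1 1/2 satisfied · (1,5)1 2/3 satisfied · (1,6)2 0/2 not
Row 2: (2,1)2 1/1 satisfied · (2,3)1 0/2 not · (2,4)2 1/4 not · (2,5)1 2/4 satisfied · (2,6)1 2/3 satisfied
Row 3: (3,2)1 0/2 not · (3,3)2 2/4 satisfied · (3,4)2 4/4 satisfied · (3,5)2 2/4 satisfied · (3,6)1 2/3 satisfied
Row 4: (4,1)2 2/2 satisfied · (4,2)2 3/4 satisfied · (4,3)2 4/4 satisfied · (4,4)2 3/4 satisfied · (4,5)2 2/4 satisfied · (4,6)1 2/3 satisfied
Row 5: (5,1)2 3/3 satisfied · (5,2)2 3/4 satisfied · (5,3)2 3/4 satisfied · (5,4)1 1/3 not · (5,5)1 2/4 satisfied · (5,6)1 2/3 satisfied
Row 6: (6,1)2 2/3 satisfied · (6,2)1 0/4 not · (6,3)2 2/3 satisfied · (6,5)2 1/3 not · (6,6)2 2/3 satisfied
Row 7: (7,1)2 2/2 satisfied · (7,2)2 2/3 satisfied · (7,3)2 3/3 satisfied · (7,4)2 1/2 satisfied · (7,5)1 0/3 not · (7,6)2 1/2 satisfied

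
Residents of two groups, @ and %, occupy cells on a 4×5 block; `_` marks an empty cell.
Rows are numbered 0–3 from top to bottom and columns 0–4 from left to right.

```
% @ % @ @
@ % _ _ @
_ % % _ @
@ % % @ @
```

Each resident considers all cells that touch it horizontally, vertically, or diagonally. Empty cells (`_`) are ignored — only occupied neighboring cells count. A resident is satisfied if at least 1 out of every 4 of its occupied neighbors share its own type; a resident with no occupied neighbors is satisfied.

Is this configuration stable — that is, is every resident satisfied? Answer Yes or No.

No

Row 0: (0,0)% 1/3 ok · (0,1)@ 1/4 ok · (0,2)% 1/3 ok · (0,3)@ 2/3 ok · (0,4)@ 2/2 ok
Row 1: (1,0)@ 1/4 ok · (1,1)% 4/6 ok · (1,4)@ 3/3 ok
Row 2: (2,1)% 4/6 ok · (2,2)% 4/5 ok · (2,4)@ 3/3 ok
Row 3: (3,0)@ 0/2 unhappy · (3,1)% 3/4 ok · (3,2)% 3/4 ok · (3,3)@ 2/4 ok · (3,4)@ 2/2 ok
For instance (3,0) has only 0/2 same-type neighbors, below 1/4.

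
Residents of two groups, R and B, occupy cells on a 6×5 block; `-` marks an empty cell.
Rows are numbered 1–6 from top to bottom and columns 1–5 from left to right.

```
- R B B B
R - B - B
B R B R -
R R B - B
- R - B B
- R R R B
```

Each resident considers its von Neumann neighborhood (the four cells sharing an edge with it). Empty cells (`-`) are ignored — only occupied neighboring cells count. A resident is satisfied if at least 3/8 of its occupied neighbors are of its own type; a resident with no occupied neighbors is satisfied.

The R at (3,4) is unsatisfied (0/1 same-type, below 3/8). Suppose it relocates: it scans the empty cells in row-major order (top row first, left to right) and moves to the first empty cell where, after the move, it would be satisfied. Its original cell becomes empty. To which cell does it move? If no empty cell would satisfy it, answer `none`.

Vacating (3,4). Empty cells in order:
  (1,1): 2/2 same-type → satisfied — stop here.

(1,1)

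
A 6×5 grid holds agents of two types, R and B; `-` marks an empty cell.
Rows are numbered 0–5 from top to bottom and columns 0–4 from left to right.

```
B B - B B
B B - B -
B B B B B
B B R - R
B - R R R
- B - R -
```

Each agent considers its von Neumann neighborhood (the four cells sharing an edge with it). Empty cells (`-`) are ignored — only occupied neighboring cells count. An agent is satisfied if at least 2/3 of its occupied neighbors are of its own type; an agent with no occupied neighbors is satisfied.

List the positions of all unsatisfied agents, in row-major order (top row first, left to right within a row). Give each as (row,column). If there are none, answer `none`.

(2,4), (3,2), (3,4)

Row 0: (0,0)B 2/2 ✓ · (0,1)B 2/2 ✓ · (0,3)B 2/2 ✓ · (0,4)B 1/1 ✓
Row 1: (1,0)B 3/3 ✓ · (1,1)B 3/3 ✓ · (1,3)B 2/2 ✓
Row 2: (2,0)B 3/3 ✓ · (2,1)B 4/4 ✓ · (2,2)B 2/3 ✓ · (2,3)B 3/3 ✓ · (2,4)B 1/2 ✗
Row 3: (3,0)B 3/3 ✓ · (3,1)B 2/3 ✓ · (3,2)R 1/3 ✗ · (3,4)R 1/2 ✗
Row 4: (4,0)B 1/1 ✓ · (4,2)R 2/2 ✓ · (4,3)R 3/3 ✓ · (4,4)R 2/2 ✓
Row 5: (5,1)B 0/0 ✓ · (5,3)R 1/1 ✓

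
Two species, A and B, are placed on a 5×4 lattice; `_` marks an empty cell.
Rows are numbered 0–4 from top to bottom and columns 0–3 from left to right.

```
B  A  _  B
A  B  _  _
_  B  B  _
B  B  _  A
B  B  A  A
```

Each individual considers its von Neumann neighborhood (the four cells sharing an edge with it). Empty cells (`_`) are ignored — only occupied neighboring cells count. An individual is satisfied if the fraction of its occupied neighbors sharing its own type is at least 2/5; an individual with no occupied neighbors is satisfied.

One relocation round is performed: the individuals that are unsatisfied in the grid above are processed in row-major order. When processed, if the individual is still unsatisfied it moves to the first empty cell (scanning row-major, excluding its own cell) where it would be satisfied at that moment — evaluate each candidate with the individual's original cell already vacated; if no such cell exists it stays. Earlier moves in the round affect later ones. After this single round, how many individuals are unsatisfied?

0

Initially unsatisfied (in order): (0,0), (0,1), (1,0), (1,1).
  (0,0) → (0,2).
  (0,1) → (0,0).
  (1,0): now satisfied by earlier moves; stays.
  (1,1): now satisfied by earlier moves; stays.
Resulting grid:
A _ B B
A B _ _
_ B B _
B B _ A
B B A A
All satisfied now.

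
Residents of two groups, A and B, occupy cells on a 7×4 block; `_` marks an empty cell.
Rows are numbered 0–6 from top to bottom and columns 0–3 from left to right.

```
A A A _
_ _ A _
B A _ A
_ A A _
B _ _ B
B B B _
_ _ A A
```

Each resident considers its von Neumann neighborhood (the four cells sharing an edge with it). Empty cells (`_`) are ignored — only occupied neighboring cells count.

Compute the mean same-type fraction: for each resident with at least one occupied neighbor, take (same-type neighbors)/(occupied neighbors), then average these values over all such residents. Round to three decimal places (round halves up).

0.821

(0,0)A 1/1
(0,1)A 2/2
(0,2)A 2/2
(1,2)A 1/1
(2,0)B 0/1
(2,1)A 1/2
(2,3)A — no occupied neighbors
(3,1)A 2/2
(3,2)A 1/1
(4,0)B 1/1
(4,3)B — no occupied neighbors
(5,0)B 2/2
(5,1)B 2/2
(5,2)B 1/2
(6,2)A 1/2
(6,3)A 1/1
Sum over 14 residents: 1/1 + 2/2 + 2/2 + 1/1 + 0/1 + 1/2 + 2/2 + 1/1 + 1/1 + 2/2 + 2/2 + 1/2 + 1/2 + 1/1 = 23/2; mean = 23/2 ÷ 14 = 23/28 = 0.821428… → 0.821.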